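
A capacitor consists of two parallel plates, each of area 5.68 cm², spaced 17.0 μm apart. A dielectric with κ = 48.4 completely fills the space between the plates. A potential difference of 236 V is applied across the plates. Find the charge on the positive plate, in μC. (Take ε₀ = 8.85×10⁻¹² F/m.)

3.38 μC

A = 5.68 cm² = 5.68×10⁻⁴ m².
C = κε₀A/d = 48.4 × 8.85×10⁻¹² × 5.68×10⁻⁴ / 1.70×10⁻⁵ = 1.43×10⁻⁸ F.
Q = CV = 1.43×10⁻⁸ × 236 = 3.38×10⁻⁶ C.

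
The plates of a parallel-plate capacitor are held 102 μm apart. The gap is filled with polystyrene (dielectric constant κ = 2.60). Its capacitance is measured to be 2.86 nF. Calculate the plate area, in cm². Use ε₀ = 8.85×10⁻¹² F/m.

A ≈ 127 cm²

A = Cd/(κε₀) = 2.86×10⁻⁹ × 1.02×10⁻⁴ / (2.60 × 8.85×10⁻¹²) = 1.27×10⁻² m².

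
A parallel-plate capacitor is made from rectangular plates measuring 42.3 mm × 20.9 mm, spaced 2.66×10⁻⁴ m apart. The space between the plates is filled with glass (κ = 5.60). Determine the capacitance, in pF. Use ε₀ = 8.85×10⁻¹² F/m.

C ≈ 165 pF

A = 42.3 × 20.9 mm² = 8.84×10⁻⁴ m².
C = κε₀A/d = 5.60 × 8.85×10⁻¹² × 8.84×10⁻⁴ / 2.66×10⁻⁴ = 1.65×10⁻¹⁰ F.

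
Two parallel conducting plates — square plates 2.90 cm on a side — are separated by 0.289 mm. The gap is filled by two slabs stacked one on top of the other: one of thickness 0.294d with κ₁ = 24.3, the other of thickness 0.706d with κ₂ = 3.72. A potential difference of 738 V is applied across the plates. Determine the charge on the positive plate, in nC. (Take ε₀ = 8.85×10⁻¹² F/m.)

A = (2.90 cm)² = 8.41×10⁻⁴ m².
Stacked slabs ⇒ two capacitors in series, each with the full plate area.
C₁ = κ₁ε₀A/d₁ = 24.3 × 8.85×10⁻¹² × 8.41×10⁻⁴ / 8.50×10⁻⁵ = 2.13×10⁻⁹ F.
C₂ = κ₂ε₀A/d₂ = 3.72 × 8.85×10⁻¹² × 8.41×10⁻⁴ / 2.04×10⁻⁴ = 1.36×10⁻¹⁰ F.
C = (1/C₁ + 1/C₂)⁻¹ = 1.28×10⁻¹⁰ F.
Q = CV = 1.28×10⁻¹⁰ × 738 = 9.41×10⁻⁸ C.

94.1 nC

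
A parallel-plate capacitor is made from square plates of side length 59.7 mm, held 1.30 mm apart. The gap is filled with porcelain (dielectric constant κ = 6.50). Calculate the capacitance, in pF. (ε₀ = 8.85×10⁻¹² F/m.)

A = (59.7 mm)² = 3.56×10⁻³ m².
C = κε₀A/d = 6.50 × 8.85×10⁻¹² × 3.56×10⁻³ / 1.30×10⁻³ = 1.58×10⁻¹⁰ F.

C ≈ 158 pF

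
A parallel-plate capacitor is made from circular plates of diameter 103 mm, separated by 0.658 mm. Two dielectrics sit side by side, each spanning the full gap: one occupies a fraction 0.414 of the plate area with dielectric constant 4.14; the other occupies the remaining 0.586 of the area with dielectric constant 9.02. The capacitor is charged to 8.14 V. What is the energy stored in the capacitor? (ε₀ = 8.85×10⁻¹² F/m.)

U ≈ 26.0 nJ

A = π(103/2 mm)² = 8.33×10⁻³ m².
Side-by-side slabs ⇒ two capacitors in parallel, each spanning the full gap.
C₁ = κ₁ε₀A₁/d = 4.14 × 8.85×10⁻¹² × 3.45×10⁻³ / 6.58×10⁻⁴ = 1.92×10⁻¹⁰ F.
C₂ = κ₂ε₀A₂/d = 9.02 × 8.85×10⁻¹² × 4.88×10⁻³ / 6.58×10⁻⁴ = 5.92×10⁻¹⁰ F.
C = C₁ + C₂ = 7.84×10⁻¹⁰ F.
U = ½CV² = ½ × 7.84×10⁻¹⁰ × (8.14)² = 2.60×10⁻⁸ J.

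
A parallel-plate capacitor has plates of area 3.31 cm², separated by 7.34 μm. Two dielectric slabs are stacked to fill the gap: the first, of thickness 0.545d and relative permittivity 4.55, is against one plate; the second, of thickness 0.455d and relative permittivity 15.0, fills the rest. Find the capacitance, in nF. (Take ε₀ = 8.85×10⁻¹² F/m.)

2.66 nF

A = 3.31 cm² = 3.31×10⁻⁴ m².
Stacked slabs ⇒ two capacitors in series, each with the full plate area.
C₁ = κ₁ε₀A/d₁ = 4.55 × 8.85×10⁻¹² × 3.31×10⁻⁴ / 4.00×10⁻⁶ = 3.33×10⁻⁹ F.
C₂ = κ₂ε₀A/d₂ = 15.0 × 8.85×10⁻¹² × 3.31×10⁻⁴ / 3.34×10⁻⁶ = 1.32×10⁻⁸ F.
C = (1/C₁ + 1/C₂)⁻¹ = 2.66×10⁻⁹ F.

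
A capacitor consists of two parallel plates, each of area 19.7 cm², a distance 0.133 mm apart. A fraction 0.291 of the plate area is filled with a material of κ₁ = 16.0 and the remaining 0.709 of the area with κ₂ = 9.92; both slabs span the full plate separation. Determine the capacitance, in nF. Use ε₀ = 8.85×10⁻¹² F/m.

1.53 nF

A = 19.7 cm² = 1.97×10⁻³ m².
Side-by-side slabs ⇒ two capacitors in parallel, each spanning the full gap.
C₁ = κ₁ε₀A₁/d = 16.0 × 8.85×10⁻¹² × 5.73×10⁻⁴ / 1.33×10⁻⁴ = 6.10×10⁻¹⁰ F.
C₂ = κ₂ε₀A₂/d = 9.92 × 8.85×10⁻¹² × 1.40×10⁻³ / 1.33×10⁻⁴ = 9.22×10⁻¹⁰ F.
C = C₁ + C₂ = 1.53×10⁻⁹ F.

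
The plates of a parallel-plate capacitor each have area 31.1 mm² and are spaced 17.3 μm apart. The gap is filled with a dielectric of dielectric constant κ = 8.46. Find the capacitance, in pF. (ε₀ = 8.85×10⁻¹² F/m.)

A = 31.1 mm² = 3.11×10⁻⁵ m².
C = κε₀A/d = 8.46 × 8.85×10⁻¹² × 3.11×10⁻⁵ / 1.73×10⁻⁵ = 1.35×10⁻¹⁰ F.

C ≈ 135 pF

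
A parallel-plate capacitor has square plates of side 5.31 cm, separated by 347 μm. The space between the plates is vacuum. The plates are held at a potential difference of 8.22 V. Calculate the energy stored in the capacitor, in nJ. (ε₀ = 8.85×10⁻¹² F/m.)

A = (5.31 cm)² = 2.82×10⁻³ m².
C = ε₀A/d = 8.85×10⁻¹² × 2.82×10⁻³ / 3.47×10⁻⁴ = 7.19×10⁻¹¹ F.
U = ½CV² = ½ × 7.19×10⁻¹¹ × (8.22)² = 2.43×10⁻⁹ J.

U ≈ 2.43 nJ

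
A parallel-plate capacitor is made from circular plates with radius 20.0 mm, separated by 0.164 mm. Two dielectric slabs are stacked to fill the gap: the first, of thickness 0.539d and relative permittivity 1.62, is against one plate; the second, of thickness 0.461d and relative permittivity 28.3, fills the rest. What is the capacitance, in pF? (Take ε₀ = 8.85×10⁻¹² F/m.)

C ≈ 194 pF

A = π(20.0 mm)² = 1.26×10⁻³ m².
Stacked slabs ⇒ two capacitors in series, each with the full plate area.
C₁ = κ₁ε₀A/d₁ = 1.62 × 8.85×10⁻¹² × 1.26×10⁻³ / 8.84×10⁻⁵ = 2.04×10⁻¹⁰ F.
C₂ = κ₂ε₀A/d₂ = 28.3 × 8.85×10⁻¹² × 1.26×10⁻³ / 7.56×10⁻⁵ = 4.16×10⁻⁹ F.
C = (1/C₁ + 1/C₂)⁻¹ = 1.94×10⁻¹⁰ F.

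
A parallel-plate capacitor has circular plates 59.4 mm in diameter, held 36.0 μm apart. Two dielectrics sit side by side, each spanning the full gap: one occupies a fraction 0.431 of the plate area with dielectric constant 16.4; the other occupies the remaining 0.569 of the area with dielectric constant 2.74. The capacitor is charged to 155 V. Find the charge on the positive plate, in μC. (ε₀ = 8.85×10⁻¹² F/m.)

A = π(59.4/2 mm)² = 2.77×10⁻³ m².
Side-by-side slabs ⇒ two capacitors in parallel, each spanning the full gap.
C₁ = κ₁ε₀A₁/d = 16.4 × 8.85×10⁻¹² × 1.19×10⁻³ / 3.60×10⁻⁵ = 4.82×10⁻⁹ F.
C₂ = κ₂ε₀A₂/d = 2.74 × 8.85×10⁻¹² × 1.58×10⁻³ / 3.60×10⁻⁵ = 1.06×10⁻⁹ F.
C = C₁ + C₂ = 5.88×10⁻⁹ F.
Q = CV = 5.88×10⁻⁹ × 155 = 9.11×10⁻⁷ C.

Q ≈ 0.911 μC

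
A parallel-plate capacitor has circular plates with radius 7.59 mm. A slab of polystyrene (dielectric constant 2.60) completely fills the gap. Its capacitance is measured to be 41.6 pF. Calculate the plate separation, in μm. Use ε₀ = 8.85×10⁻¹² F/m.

A = π(7.59 mm)² = 1.81×10⁻⁴ m².
d = κε₀A/C = 2.60 × 8.85×10⁻¹² × 1.81×10⁻⁴ / 4.16×10⁻¹¹ = 1.00×10⁻⁴ m.

d ≈ 100 μm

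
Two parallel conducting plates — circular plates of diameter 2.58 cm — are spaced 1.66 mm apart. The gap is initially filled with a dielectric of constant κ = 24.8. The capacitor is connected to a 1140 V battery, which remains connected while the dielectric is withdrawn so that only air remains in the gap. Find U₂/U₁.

0.0403

Battery connected ⇒ V is held fixed.
C₂ = 0.0403 C₁ and U = ½CV², so U₂/U₁ = C₂/C₁ = 0.0403.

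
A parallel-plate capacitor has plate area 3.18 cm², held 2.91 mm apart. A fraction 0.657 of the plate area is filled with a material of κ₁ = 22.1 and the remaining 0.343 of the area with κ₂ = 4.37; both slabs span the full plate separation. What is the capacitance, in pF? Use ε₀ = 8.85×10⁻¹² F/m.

C ≈ 15.5 pF

A = 3.18 cm² = 3.18×10⁻⁴ m².
Side-by-side slabs ⇒ two capacitors in parallel, each spanning the full gap.
C₁ = κ₁ε₀A₁/d = 22.1 × 8.85×10⁻¹² × 2.09×10⁻⁴ / 2.91×10⁻³ = 1.40×10⁻¹¹ F.
C₂ = κ₂ε₀A₂/d = 4.37 × 8.85×10⁻¹² × 1.09×10⁻⁴ / 2.91×10⁻³ = 1.45×10⁻¹² F.
C = C₁ + C₂ = 1.55×10⁻¹¹ F.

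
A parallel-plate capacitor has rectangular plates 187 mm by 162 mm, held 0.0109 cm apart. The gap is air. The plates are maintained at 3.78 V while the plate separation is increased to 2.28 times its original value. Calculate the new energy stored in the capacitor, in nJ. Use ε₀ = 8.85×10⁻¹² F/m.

U ≈ 7.71 nJ

A = 187 × 162 mm² = 3.03×10⁻² m².
Initially C₁ = ε₀A/d = 8.85×10⁻¹² × 3.03×10⁻² / 1.09×10⁻⁴ = 2.46×10⁻⁹ F.
U₁ = 1.76×10⁻⁸ J.
Battery connected ⇒ V is held fixed. C₂ = 0.439 C₁ and U = ½CV², so U₂/U₁ = C₂/C₁ = 0.439.
U₂ = 0.439 × 1.76×10⁻⁸ = 7.71×10⁻⁹ J.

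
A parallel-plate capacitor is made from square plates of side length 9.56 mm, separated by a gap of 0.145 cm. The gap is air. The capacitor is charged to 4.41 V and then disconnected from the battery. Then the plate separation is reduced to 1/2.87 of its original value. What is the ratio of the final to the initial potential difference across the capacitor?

V₂/V₁ ≈ 0.348

Isolated ⇒ Q is held fixed.
C₂ = 2.87 C₁ and V = Q/C, so V₂/V₁ = C₁/C₂ = 0.348.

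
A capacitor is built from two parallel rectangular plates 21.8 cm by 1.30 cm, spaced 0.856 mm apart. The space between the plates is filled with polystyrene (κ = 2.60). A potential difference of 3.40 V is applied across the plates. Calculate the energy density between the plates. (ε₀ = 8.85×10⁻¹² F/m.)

182 μJ/m³

E = V/d = 3.40 / 8.56×10⁻⁴ = 3.97×10³ V/m.
u = ½κε₀E² = ½ × 2.60 × 8.85×10⁻¹² × (3.97×10³)² = 1.82×10⁻⁴ J/m³.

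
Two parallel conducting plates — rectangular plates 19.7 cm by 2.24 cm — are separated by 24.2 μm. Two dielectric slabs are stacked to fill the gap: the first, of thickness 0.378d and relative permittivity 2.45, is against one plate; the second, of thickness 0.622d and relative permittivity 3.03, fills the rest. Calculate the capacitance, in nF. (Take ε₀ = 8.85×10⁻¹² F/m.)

C ≈ 4.49 nF

A = 19.7 × 2.24 cm² = 4.41×10⁻³ m².
Stacked slabs ⇒ two capacitors in series, each with the full plate area.
C₁ = κ₁ε₀A/d₁ = 2.45 × 8.85×10⁻¹² × 4.41×10⁻³ / 9.15×10⁻⁶ = 1.05×10⁻⁸ F.
C₂ = κ₂ε₀A/d₂ = 3.03 × 8.85×10⁻¹² × 4.41×10⁻³ / 1.51×10⁻⁵ = 7.86×10⁻⁹ F.
C = (1/C₁ + 1/C₂)⁻¹ = 4.49×10⁻⁹ F.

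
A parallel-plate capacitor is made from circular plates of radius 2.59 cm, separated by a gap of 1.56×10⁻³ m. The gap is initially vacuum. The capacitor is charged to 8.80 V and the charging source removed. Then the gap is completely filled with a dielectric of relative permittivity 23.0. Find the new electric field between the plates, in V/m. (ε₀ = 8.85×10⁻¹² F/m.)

A = π(2.59 cm)² = 2.11×10⁻³ m².
Initially C₁ = ε₀A/d = 8.85×10⁻¹² × 2.11×10⁻³ / 1.56×10⁻³ = 1.20×10⁻¹¹ F.
E₁ = 5.64×10³ V/m.
Isolated ⇒ Q is held fixed. V₂ = Q/C₂ = V₁/23.0; E = V/d, so E₂/E₁ = (V₂/V₁)(d₁/d₂) = 0.0435.
E₂ = 0.0435 × 5.64×10³ = 2.45×10² V/m.

E ≈ 245 V/m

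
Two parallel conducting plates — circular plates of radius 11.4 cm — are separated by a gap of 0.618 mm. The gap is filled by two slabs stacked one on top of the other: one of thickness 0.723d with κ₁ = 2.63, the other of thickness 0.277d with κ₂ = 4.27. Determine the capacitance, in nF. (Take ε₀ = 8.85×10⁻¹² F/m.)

C ≈ 1.72 nF

A = π(11.4 cm)² = 4.08×10⁻² m².
Stacked slabs ⇒ two capacitors in series, each with the full plate area.
C₁ = κ₁ε₀A/d₁ = 2.63 × 8.85×10⁻¹² × 4.08×10⁻² / 4.47×10⁻⁴ = 2.13×10⁻⁹ F.
C₂ = κ₂ε₀A/d₂ = 4.27 × 8.85×10⁻¹² × 4.08×10⁻² / 1.71×10⁻⁴ = 9.01×10⁻⁹ F.
C = (1/C₁ + 1/C₂)⁻¹ = 1.72×10⁻⁹ F.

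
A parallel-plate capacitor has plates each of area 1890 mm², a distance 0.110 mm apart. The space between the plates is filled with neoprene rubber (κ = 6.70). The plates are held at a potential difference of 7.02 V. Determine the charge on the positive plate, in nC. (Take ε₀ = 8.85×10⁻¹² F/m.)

7.15 nC

A = 1890 mm² = 1.89×10⁻³ m².
C = κε₀A/d = 6.70 × 8.85×10⁻¹² × 1.89×10⁻³ / 1.10×10⁻⁴ = 1.02×10⁻⁹ F.
Q = CV = 1.02×10⁻⁹ × 7.02 = 7.15×10⁻⁹ C.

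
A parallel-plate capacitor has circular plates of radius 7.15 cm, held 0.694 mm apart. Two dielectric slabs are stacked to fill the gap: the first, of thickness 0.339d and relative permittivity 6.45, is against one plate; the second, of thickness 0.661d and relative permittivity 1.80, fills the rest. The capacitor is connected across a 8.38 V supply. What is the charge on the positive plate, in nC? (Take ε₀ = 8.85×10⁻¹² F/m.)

4.09 nC

A = π(7.15 cm)² = 1.61×10⁻² m².
Stacked slabs ⇒ two capacitors in series, each with the full plate area.
C₁ = κ₁ε₀A/d₁ = 6.45 × 8.85×10⁻¹² × 1.61×10⁻² / 2.35×10⁻⁴ = 3.90×10⁻⁹ F.
C₂ = κ₂ε₀A/d₂ = 1.80 × 8.85×10⁻¹² × 1.61×10⁻² / 4.59×10⁻⁴ = 5.58×10⁻¹⁰ F.
C = (1/C₁ + 1/C₂)⁻¹ = 4.88×10⁻¹⁰ F.
Q = CV = 4.88×10⁻¹⁰ × 8.38 = 4.09×10⁻⁹ C.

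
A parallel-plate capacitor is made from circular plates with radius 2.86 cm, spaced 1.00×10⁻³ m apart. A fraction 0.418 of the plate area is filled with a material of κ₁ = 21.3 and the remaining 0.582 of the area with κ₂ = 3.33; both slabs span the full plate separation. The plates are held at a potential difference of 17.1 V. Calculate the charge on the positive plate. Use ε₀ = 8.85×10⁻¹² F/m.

A = π(2.86 cm)² = 2.57×10⁻³ m².
Side-by-side slabs ⇒ two capacitors in parallel, each spanning the full gap.
C₁ = κ₁ε₀A₁/d = 21.3 × 8.85×10⁻¹² × 1.07×10⁻³ / 1.00×10⁻³ = 2.02×10⁻¹⁰ F.
C₂ = κ₂ε₀A₂/d = 3.33 × 8.85×10⁻¹² × 1.50×10⁻³ / 1.00×10⁻³ = 4.41×10⁻¹¹ F.
C = C₁ + C₂ = 2.47×10⁻¹⁰ F.
Q = CV = 2.47×10⁻¹⁰ × 17.1 = 4.22×10⁻⁹ C.

Q ≈ 4.22 nC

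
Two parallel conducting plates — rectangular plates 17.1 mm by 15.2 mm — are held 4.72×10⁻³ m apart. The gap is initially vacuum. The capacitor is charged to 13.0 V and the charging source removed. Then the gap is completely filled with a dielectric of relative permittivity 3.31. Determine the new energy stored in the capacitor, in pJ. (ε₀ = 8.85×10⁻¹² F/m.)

A = 17.1 × 15.2 mm² = 2.60×10⁻⁴ m².
Initially C₁ = ε₀A/d = 8.85×10⁻¹² × 2.60×10⁻⁴ / 4.72×10⁻³ = 4.87×10⁻¹³ F.
U₁ = 4.12×10⁻¹¹ J.
Isolated ⇒ Q is held fixed. C₂ = 3.31 C₁ and U = Q²/(2C), so U₂/U₁ = C₁/C₂ = 0.302.
U₂ = 0.302 × 4.12×10⁻¹¹ = 1.24×10⁻¹¹ J.

12.4 pJ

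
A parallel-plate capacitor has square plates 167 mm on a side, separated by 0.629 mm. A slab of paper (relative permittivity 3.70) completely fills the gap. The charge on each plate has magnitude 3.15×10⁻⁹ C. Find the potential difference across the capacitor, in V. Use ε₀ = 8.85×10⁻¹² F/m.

V ≈ 2.17 V

A = (167 mm)² = 2.79×10⁻² m².
C = κε₀A/d = 3.70 × 8.85×10⁻¹² × 2.79×10⁻² / 6.29×10⁻⁴ = 1.45×10⁻⁹ F.
V = Q/C = 3.15×10⁻⁹ / 1.45×10⁻⁹ = 2.17 V.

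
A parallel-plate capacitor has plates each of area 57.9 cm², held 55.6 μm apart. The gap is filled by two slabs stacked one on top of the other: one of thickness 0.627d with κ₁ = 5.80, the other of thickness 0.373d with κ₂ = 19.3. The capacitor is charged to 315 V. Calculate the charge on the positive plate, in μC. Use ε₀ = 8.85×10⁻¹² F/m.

Q ≈ 2.28 μC

A = 57.9 cm² = 5.79×10⁻³ m².
Stacked slabs ⇒ two capacitors in series, each with the full plate area.
C₁ = κ₁ε₀A/d₁ = 5.80 × 8.85×10⁻¹² × 5.79×10⁻³ / 3.49×10⁻⁵ = 8.53×10⁻⁹ F.
C₂ = κ₂ε₀A/d₂ = 19.3 × 8.85×10⁻¹² × 5.79×10⁻³ / 2.07×10⁻⁵ = 4.77×10⁻⁸ F.
C = (1/C₁ + 1/C₂)⁻¹ = 7.23×10⁻⁹ F.
Q = CV = 7.23×10⁻⁹ × 315 = 2.28×10⁻⁶ C.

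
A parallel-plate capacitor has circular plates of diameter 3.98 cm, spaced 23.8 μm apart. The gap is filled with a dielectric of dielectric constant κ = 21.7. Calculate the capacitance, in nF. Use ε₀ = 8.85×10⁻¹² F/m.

10.0 nF

A = π(3.98/2 cm)² = 1.24×10⁻³ m².
C = κε₀A/d = 21.7 × 8.85×10⁻¹² × 1.24×10⁻³ / 2.38×10⁻⁵ = 1.00×10⁻⁸ F.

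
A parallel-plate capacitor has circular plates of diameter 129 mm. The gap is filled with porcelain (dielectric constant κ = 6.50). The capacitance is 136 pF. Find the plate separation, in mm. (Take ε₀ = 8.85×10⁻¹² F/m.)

A = π(129/2 mm)² = 1.31×10⁻² m².
d = κε₀A/C = 6.50 × 8.85×10⁻¹² × 1.31×10⁻² / 1.36×10⁻¹⁰ = 5.53×10⁻³ m.

d ≈ 5.53 mm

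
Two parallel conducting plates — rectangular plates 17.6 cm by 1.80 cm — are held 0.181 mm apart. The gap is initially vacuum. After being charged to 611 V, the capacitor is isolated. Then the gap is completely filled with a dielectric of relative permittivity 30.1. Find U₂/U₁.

Isolated ⇒ Q is held fixed.
C₂ = 30.1 C₁ and U = Q²/(2C), so U₂/U₁ = C₁/C₂ = 0.0332.

0.0332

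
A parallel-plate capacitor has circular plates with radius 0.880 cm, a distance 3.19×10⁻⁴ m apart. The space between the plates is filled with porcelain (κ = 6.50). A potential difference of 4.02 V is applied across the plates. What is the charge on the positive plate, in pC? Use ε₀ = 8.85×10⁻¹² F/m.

A = π(0.880 cm)² = 2.43×10⁻⁴ m².
C = κε₀A/d = 6.50 × 8.85×10⁻¹² × 2.43×10⁻⁴ / 3.19×10⁻⁴ = 4.39×10⁻¹¹ F.
Q = CV = 4.39×10⁻¹¹ × 4.02 = 1.76×10⁻¹⁰ C.

Q ≈ 176 pC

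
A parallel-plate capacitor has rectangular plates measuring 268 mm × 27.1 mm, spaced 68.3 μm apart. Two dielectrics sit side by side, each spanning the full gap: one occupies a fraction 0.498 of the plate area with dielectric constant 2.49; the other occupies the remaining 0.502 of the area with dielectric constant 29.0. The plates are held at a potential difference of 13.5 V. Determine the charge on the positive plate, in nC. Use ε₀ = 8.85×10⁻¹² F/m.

A = 268 × 27.1 mm² = 7.26×10⁻³ m².
Side-by-side slabs ⇒ two capacitors in parallel, each spanning the full gap.
C₁ = κ₁ε₀A₁/d = 2.49 × 8.85×10⁻¹² × 3.62×10⁻³ / 6.83×10⁻⁵ = 1.17×10⁻⁹ F.
C₂ = κ₂ε₀A₂/d = 29.0 × 8.85×10⁻¹² × 3.65×10⁻³ / 6.83×10⁻⁵ = 1.37×10⁻⁸ F.
C = C₁ + C₂ = 1.49×10⁻⁸ F.
Q = CV = 1.49×10⁻⁸ × 13.5 = 2.01×10⁻⁷ C.

201 nC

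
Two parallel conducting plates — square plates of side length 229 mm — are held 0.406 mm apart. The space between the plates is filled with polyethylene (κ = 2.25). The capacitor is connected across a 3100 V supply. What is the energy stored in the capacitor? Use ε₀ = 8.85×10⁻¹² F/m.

U ≈ 12.4 mJ

A = (229 mm)² = 5.24×10⁻² m².
C = κε₀A/d = 2.25 × 8.85×10⁻¹² × 5.24×10⁻² / 4.06×10⁻⁴ = 2.57×10⁻⁹ F.
U = ½CV² = ½ × 2.57×10⁻⁹ × (3100)² = 1.24×10⁻² J.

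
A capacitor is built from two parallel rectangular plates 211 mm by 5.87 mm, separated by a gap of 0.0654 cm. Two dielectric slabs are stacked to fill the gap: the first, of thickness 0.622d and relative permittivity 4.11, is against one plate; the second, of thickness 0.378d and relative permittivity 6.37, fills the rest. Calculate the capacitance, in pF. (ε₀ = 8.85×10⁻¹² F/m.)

79.6 pF

A = 211 × 5.87 mm² = 1.24×10⁻³ m².
Stacked slabs ⇒ two capacitors in series, each with the full plate area.
C₁ = κ₁ε₀A/d₁ = 4.11 × 8.85×10⁻¹² × 1.24×10⁻³ / 4.07×10⁻⁴ = 1.11×10⁻¹⁰ F.
C₂ = κ₂ε₀A/d₂ = 6.37 × 8.85×10⁻¹² × 1.24×10⁻³ / 2.47×10⁻⁴ = 2.82×10⁻¹⁰ F.
C = (1/C₁ + 1/C₂)⁻¹ = 7.96×10⁻¹¹ F.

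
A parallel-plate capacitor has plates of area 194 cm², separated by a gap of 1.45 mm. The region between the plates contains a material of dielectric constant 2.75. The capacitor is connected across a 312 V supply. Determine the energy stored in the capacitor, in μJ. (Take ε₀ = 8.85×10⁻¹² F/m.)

15.8 μJ

A = 194 cm² = 1.94×10⁻² m².
C = κε₀A/d = 2.75 × 8.85×10⁻¹² × 1.94×10⁻² / 1.45×10⁻³ = 3.26×10⁻¹⁰ F.
U = ½CV² = ½ × 3.26×10⁻¹⁰ × (312)² = 1.58×10⁻⁵ J.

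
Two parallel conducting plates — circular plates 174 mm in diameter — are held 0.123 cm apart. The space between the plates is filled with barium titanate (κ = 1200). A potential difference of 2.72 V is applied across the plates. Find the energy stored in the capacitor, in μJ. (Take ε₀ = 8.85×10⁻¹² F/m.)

A = π(174/2 mm)² = 2.38×10⁻² m².
C = κε₀A/d = 1200 × 8.85×10⁻¹² × 2.38×10⁻² / 1.23×10⁻³ = 2.05×10⁻⁷ F.
U = ½CV² = ½ × 2.05×10⁻⁷ × (2.72)² = 7.59×10⁻⁷ J.

U ≈ 0.759 μJ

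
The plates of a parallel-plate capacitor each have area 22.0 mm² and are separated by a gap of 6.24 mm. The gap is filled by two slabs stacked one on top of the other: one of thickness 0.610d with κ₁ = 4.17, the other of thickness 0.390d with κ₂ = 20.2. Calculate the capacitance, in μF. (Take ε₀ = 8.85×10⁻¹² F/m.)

A = 22.0 mm² = 2.20×10⁻⁵ m².
Stacked slabs ⇒ two capacitors in series, each with the full plate area.
C₁ = κ₁ε₀A/d₁ = 4.17 × 8.85×10⁻¹² × 2.20×10⁻⁵ / 3.81×10⁻³ = 2.13×10⁻¹³ F.
C₂ = κ₂ε₀A/d₂ = 20.2 × 8.85×10⁻¹² × 2.20×10⁻⁵ / 2.43×10⁻³ = 1.62×10⁻¹² F.
C = (1/C₁ + 1/C₂)⁻¹ = 1.88×10⁻¹³ F.

1.88×10⁻⁷ μF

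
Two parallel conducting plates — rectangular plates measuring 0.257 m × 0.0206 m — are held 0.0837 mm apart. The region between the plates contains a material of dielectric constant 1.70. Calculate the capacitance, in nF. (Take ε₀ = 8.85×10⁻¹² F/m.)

A = 0.257 × 0.0206 m² = 5.29×10⁻³ m².
C = κε₀A/d = 1.70 × 8.85×10⁻¹² × 5.29×10⁻³ / 8.37×10⁻⁵ = 9.52×10⁻¹⁰ F.

0.952 nF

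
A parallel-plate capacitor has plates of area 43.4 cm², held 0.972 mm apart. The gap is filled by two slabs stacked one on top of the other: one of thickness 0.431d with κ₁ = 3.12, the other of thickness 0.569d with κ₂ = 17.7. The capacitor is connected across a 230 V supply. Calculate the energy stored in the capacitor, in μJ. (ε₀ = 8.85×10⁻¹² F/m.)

A = 43.4 cm² = 4.34×10⁻³ m².
Stacked slabs ⇒ two capacitors in series, each with the full plate area.
C₁ = κ₁ε₀A/d₁ = 3.12 × 8.85×10⁻¹² × 4.34×10⁻³ / 4.19×10⁻⁴ = 2.86×10⁻¹⁰ F.
C₂ = κ₂ε₀A/d₂ = 17.7 × 8.85×10⁻¹² × 4.34×10⁻³ / 5.53×10⁻⁴ = 1.23×10⁻⁹ F.
C = (1/C₁ + 1/C₂)⁻¹ = 2.32×10⁻¹⁰ F.
U = ½CV² = ½ × 2.32×10⁻¹⁰ × (230)² = 6.14×10⁻⁶ J.

U ≈ 6.14 μJ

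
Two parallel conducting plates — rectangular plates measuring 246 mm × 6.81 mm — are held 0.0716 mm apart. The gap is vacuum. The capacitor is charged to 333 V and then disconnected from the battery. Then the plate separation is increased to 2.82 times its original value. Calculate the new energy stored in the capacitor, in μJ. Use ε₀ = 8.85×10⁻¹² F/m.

A = 246 × 6.81 mm² = 1.68×10⁻³ m².
Initially C₁ = ε₀A/d = 8.85×10⁻¹² × 1.68×10⁻³ / 7.16×10⁻⁵ = 2.07×10⁻¹⁰ F.
U₁ = 1.15×10⁻⁵ J.
Isolated ⇒ Q is held fixed. C₂ = 0.355 C₁ and U = Q²/(2C), so U₂/U₁ = C₁/C₂ = 2.82.
U₂ = 2.82 × 1.15×10⁻⁵ = 3.24×10⁻⁵ J.

U ≈ 32.4 μJ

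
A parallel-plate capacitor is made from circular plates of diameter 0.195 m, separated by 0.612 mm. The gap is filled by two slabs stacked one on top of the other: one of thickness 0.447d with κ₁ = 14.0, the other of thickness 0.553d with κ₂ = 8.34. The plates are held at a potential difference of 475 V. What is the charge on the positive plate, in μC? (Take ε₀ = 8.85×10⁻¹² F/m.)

A = π(0.195/2 m)² = 2.99×10⁻² m².
Stacked slabs ⇒ two capacitors in series, each with the full plate area.
C₁ = κ₁ε₀A/d₁ = 14.0 × 8.85×10⁻¹² × 2.99×10⁻² / 2.74×10⁻⁴ = 1.35×10⁻⁸ F.
C₂ = κ₂ε₀A/d₂ = 8.34 × 8.85×10⁻¹² × 2.99×10⁻² / 3.38×10⁻⁴ = 6.51×10⁻⁹ F.
C = (1/C₁ + 1/C₂)⁻¹ = 4.40×10⁻⁹ F.
Q = CV = 4.40×10⁻⁹ × 475 = 2.09×10⁻⁶ C.

2.09 μC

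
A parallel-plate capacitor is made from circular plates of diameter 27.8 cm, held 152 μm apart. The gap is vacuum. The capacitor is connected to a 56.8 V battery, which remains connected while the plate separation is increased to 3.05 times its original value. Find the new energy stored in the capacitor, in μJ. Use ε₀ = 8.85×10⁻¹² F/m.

1.87 μJ

A = π(27.8/2 cm)² = 6.07×10⁻² m².
Initially C₁ = ε₀A/d = 8.85×10⁻¹² × 6.07×10⁻² / 1.52×10⁻⁴ = 3.53×10⁻⁹ F.
U₁ = 5.70×10⁻⁶ J.
Battery connected ⇒ V is held fixed. C₂ = 0.328 C₁ and U = ½CV², so U₂/U₁ = C₂/C₁ = 0.328.
U₂ = 0.328 × 5.70×10⁻⁶ = 1.87×10⁻⁶ J.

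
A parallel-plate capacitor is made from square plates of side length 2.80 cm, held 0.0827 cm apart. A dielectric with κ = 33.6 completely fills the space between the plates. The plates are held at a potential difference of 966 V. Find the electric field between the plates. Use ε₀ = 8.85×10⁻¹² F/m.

1.17 MV/m

E = V/d = 966 / 8.27×10⁻⁴ = 1.17×10⁶ V/m.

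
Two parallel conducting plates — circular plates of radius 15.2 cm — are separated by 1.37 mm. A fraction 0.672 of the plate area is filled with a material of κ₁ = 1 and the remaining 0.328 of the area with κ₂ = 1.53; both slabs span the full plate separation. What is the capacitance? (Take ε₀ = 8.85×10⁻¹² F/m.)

C ≈ 0.550 nF

A = π(15.2 cm)² = 7.26×10⁻² m².
Side-by-side slabs ⇒ two capacitors in parallel, each spanning the full gap.
C₁ = κ₁ε₀A₁/d = 1.00 × 8.85×10⁻¹² × 4.88×10⁻² / 1.37×10⁻³ = 3.15×10⁻¹⁰ F.
C₂ = κ₂ε₀A₂/d = 1.53 × 8.85×10⁻¹² × 2.38×10⁻² / 1.37×10⁻³ = 2.35×10⁻¹⁰ F.
C = C₁ + C₂ = 5.50×10⁻¹⁰ F.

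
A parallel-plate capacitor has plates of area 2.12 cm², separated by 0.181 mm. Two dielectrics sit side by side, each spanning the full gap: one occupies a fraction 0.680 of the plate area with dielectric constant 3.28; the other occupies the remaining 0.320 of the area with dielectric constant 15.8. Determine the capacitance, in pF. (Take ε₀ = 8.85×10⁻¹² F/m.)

A = 2.12 cm² = 2.12×10⁻⁴ m².
Side-by-side slabs ⇒ two capacitors in parallel, each spanning the full gap.
C₁ = κ₁ε₀A₁/d = 3.28 × 8.85×10⁻¹² × 1.44×10⁻⁴ / 1.81×10⁻⁴ = 2.31×10⁻¹¹ F.
C₂ = κ₂ε₀A₂/d = 15.8 × 8.85×10⁻¹² × 6.78×10⁻⁵ / 1.81×10⁻⁴ = 5.24×10⁻¹¹ F.
C = C₁ + C₂ = 7.55×10⁻¹¹ F.

C ≈ 75.5 pF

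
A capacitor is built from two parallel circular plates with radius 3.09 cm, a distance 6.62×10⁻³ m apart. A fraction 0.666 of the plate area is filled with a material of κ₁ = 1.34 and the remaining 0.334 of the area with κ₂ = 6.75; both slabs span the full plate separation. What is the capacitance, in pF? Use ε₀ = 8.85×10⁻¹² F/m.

A = π(3.09 cm)² = 3.00×10⁻³ m².
Side-by-side slabs ⇒ two capacitors in parallel, each spanning the full gap.
C₁ = κ₁ε₀A₁/d = 1.34 × 8.85×10⁻¹² × 2.00×10⁻³ / 6.62×10⁻³ = 3.58×10⁻¹² F.
C₂ = κ₂ε₀A₂/d = 6.75 × 8.85×10⁻¹² × 1.00×10⁻³ / 6.62×10⁻³ = 9.04×10⁻¹² F.
C = C₁ + C₂ = 1.26×10⁻¹¹ F.

12.6 pF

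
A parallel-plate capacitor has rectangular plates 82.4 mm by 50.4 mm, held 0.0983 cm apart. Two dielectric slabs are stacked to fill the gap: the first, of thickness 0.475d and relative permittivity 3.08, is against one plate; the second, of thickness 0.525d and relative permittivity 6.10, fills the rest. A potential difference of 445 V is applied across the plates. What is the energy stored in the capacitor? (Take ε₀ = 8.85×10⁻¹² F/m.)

A = 82.4 × 50.4 mm² = 4.15×10⁻³ m².
Stacked slabs ⇒ two capacitors in series, each with the full plate area.
C₁ = κ₁ε₀A/d₁ = 3.08 × 8.85×10⁻¹² × 4.15×10⁻³ / 4.67×10⁻⁴ = 2.42×10⁻¹⁰ F.
C₂ = κ₂ε₀A/d₂ = 6.10 × 8.85×10⁻¹² × 4.15×10⁻³ / 5.16×10⁻⁴ = 4.34×10⁻¹⁰ F.
C = (1/C₁ + 1/C₂)⁻¹ = 1.56×10⁻¹⁰ F.
U = ½CV² = ½ × 1.56×10⁻¹⁰ × (445)² = 1.54×10⁻⁵ J.

15.4 μJ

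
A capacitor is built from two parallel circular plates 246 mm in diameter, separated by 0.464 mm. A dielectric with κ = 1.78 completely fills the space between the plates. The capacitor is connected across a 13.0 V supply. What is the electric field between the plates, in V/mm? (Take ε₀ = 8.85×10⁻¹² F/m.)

E = V/d = 13.0 / 4.64×10⁻⁴ = 2.80×10⁴ V/m.

E ≈ 28.0 V/mm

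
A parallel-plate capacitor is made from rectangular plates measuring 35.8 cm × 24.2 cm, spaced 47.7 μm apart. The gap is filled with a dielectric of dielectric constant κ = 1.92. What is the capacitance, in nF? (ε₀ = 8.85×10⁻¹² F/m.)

A = 35.8 × 24.2 cm² = 8.66×10⁻² m².
C = κε₀A/d = 1.92 × 8.85×10⁻¹² × 8.66×10⁻² / 4.77×10⁻⁵ = 3.09×10⁻⁸ F.

C ≈ 30.9 nF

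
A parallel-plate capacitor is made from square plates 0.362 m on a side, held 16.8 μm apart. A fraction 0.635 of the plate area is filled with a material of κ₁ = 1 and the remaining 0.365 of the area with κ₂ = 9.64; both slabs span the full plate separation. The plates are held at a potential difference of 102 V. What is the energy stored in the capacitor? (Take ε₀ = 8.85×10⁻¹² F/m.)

A = (0.362 m)² = 0.131 m².
Side-by-side slabs ⇒ two capacitors in parallel, each spanning the full gap.
C₁ = κ₁ε₀A₁/d = 1.00 × 8.85×10⁻¹² × 8.32×10⁻² / 1.68×10⁻⁵ = 4.38×10⁻⁸ F.
C₂ = κ₂ε₀A₂/d = 9.64 × 8.85×10⁻¹² × 4.78×10⁻² / 1.68×10⁻⁵ = 2.43×10⁻⁷ F.
C = C₁ + C₂ = 2.87×10⁻⁷ F.
U = ½CV² = ½ × 2.87×10⁻⁷ × (102)² = 1.49×10⁻³ J.

U ≈ 1.49 mJ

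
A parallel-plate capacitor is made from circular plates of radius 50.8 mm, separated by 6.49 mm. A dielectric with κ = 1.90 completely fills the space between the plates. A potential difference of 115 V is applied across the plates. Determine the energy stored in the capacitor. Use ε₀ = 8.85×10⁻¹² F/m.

A = π(50.8 mm)² = 8.11×10⁻³ m².
C = κε₀A/d = 1.90 × 8.85×10⁻¹² × 8.11×10⁻³ / 6.49×10⁻³ = 2.10×10⁻¹¹ F.
U = ½CV² = ½ × 2.10×10⁻¹¹ × (115)² = 1.39×10⁻⁷ J.

139 nJ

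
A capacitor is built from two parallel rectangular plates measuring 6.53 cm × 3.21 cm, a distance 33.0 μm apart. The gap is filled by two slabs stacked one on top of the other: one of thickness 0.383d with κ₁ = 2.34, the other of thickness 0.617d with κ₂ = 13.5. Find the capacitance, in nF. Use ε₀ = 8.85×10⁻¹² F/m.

2.68 nF

A = 6.53 × 3.21 cm² = 2.10×10⁻³ m².
Stacked slabs ⇒ two capacitors in series, each with the full plate area.
C₁ = κ₁ε₀A/d₁ = 2.34 × 8.85×10⁻¹² × 2.10×10⁻³ / 1.26×10⁻⁵ = 3.43×10⁻⁹ F.
C₂ = κ₂ε₀A/d₂ = 13.5 × 8.85×10⁻¹² × 2.10×10⁻³ / 2.04×10⁻⁵ = 1.23×10⁻⁸ F.
C = (1/C₁ + 1/C₂)⁻¹ = 2.68×10⁻⁹ F.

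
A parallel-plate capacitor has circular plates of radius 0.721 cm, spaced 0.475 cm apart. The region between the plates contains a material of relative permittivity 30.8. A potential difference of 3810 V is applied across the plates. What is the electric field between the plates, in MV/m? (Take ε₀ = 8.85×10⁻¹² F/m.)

E ≈ 0.802 MV/m

E = V/d = 3810 / 4.75×10⁻³ = 8.02×10⁵ V/m.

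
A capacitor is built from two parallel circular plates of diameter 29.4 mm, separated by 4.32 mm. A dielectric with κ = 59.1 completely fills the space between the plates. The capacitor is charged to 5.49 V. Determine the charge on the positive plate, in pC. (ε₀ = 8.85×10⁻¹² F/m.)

Q ≈ 451 pC

A = π(29.4/2 mm)² = 6.79×10⁻⁴ m².
C = κε₀A/d = 59.1 × 8.85×10⁻¹² × 6.79×10⁻⁴ / 4.32×10⁻³ = 8.22×10⁻¹¹ F.
Q = CV = 8.22×10⁻¹¹ × 5.49 = 4.51×10⁻¹⁰ C.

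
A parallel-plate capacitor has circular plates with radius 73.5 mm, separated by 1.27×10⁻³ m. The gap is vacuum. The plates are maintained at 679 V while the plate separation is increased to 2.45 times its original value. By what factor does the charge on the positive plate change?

Q₂/Q₁ ≈ 0.408

Battery connected ⇒ V is held fixed.
C₂ = 0.408 C₁ and Q = CV, so Q₂/Q₁ = C₂/C₁ = 0.408.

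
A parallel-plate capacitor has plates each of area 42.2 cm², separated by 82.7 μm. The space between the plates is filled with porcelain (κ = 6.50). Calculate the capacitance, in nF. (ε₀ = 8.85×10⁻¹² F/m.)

C ≈ 2.94 nF

A = 42.2 cm² = 4.22×10⁻³ m².
C = κε₀A/d = 6.50 × 8.85×10⁻¹² × 4.22×10⁻³ / 8.27×10⁻⁵ = 2.94×10⁻⁹ F.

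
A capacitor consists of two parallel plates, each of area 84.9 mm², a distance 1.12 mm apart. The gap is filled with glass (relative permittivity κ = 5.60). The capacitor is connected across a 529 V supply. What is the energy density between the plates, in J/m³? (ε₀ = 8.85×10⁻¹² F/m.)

E = V/d = 529 / 1.12×10⁻³ = 4.72×10⁵ V/m.
u = ½κε₀E² = ½ × 5.60 × 8.85×10⁻¹² × (4.72×10⁵)² = 5.53 J/m³.

u ≈ 5.53 J/m³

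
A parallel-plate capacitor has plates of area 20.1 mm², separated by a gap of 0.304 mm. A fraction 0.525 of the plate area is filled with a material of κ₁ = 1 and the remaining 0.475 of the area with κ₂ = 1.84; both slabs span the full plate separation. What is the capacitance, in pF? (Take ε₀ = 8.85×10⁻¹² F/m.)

0.819 pF

A = 20.1 mm² = 2.01×10⁻⁵ m².
Side-by-side slabs ⇒ two capacitors in parallel, each spanning the full gap.
C₁ = κ₁ε₀A₁/d = 1.00 × 8.85×10⁻¹² × 1.06×10⁻⁵ / 3.04×10⁻⁴ = 3.07×10⁻¹³ F.
C₂ = κ₂ε₀A₂/d = 1.84 × 8.85×10⁻¹² × 9.55×10⁻⁶ / 3.04×10⁻⁴ = 5.11×10⁻¹³ F.
C = C₁ + C₂ = 8.19×10⁻¹³ F.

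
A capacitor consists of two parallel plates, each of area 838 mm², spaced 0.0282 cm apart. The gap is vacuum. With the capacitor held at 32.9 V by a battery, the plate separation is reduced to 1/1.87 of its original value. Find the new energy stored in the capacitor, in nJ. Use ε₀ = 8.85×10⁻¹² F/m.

A = 838 mm² = 8.38×10⁻⁴ m².
Initially C₁ = ε₀A/d = 8.85×10⁻¹² × 8.38×10⁻⁴ / 2.82×10⁻⁴ = 2.63×10⁻¹¹ F.
U₁ = 1.42×10⁻⁸ J.
Battery connected ⇒ V is held fixed. C₂ = 1.87 C₁ and U = ½CV², so U₂/U₁ = C₂/C₁ = 1.87.
U₂ = 1.87 × 1.42×10⁻⁸ = 2.66×10⁻⁸ J.

26.6 nJ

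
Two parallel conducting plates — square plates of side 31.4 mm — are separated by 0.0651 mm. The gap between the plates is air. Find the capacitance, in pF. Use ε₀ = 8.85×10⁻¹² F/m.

C ≈ 134 pF

A = (31.4 mm)² = 9.86×10⁻⁴ m².
C = ε₀A/d = 8.85×10⁻¹² × 9.86×10⁻⁴ / 6.51×10⁻⁵ = 1.34×10⁻¹⁰ F.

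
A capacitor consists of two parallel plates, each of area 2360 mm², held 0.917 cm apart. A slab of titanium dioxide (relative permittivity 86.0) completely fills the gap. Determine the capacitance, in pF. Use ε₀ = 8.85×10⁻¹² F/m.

A = 2360 mm² = 2.36×10⁻³ m².
C = κε₀A/d = 86.0 × 8.85×10⁻¹² × 2.36×10⁻³ / 9.17×10⁻³ = 1.96×10⁻¹⁰ F.

C ≈ 196 pF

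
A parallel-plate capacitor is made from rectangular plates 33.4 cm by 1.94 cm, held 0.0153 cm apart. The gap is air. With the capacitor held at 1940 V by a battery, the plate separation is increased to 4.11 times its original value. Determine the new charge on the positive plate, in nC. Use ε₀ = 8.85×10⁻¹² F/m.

A = 33.4 × 1.94 cm² = 6.48×10⁻³ m².
Initially C₁ = ε₀A/d = 8.85×10⁻¹² × 6.48×10⁻³ / 1.53×10⁻⁴ = 3.75×10⁻¹⁰ F.
Q₁ = 7.27×10⁻⁷ C.
Battery connected ⇒ V is held fixed. C₂ = 0.243 C₁ and Q = CV, so Q₂/Q₁ = C₂/C₁ = 0.243.
Q₂ = 0.243 × 7.27×10⁻⁷ = 1.77×10⁻⁷ C.

Q ≈ 177 nC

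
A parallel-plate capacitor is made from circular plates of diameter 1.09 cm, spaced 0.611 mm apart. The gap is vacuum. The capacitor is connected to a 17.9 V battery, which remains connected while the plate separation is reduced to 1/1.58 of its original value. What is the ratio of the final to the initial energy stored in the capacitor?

Battery connected ⇒ V is held fixed.
C₂ = 1.58 C₁ and U = ½CV², so U₂/U₁ = C₂/C₁ = 1.58.

U₂/U₁ ≈ 1.58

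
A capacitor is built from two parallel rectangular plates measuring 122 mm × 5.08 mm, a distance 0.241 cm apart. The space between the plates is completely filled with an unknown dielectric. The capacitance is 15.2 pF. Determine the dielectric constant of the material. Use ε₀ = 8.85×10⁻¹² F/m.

κ ≈ 6.68

A = 122 × 5.08 mm² = 6.20×10⁻⁴ m².
κ = Cd/(ε₀A) = 1.52×10⁻¹¹ × 2.41×10⁻³ / (8.85×10⁻¹² × 6.20×10⁻⁴) = 6.68.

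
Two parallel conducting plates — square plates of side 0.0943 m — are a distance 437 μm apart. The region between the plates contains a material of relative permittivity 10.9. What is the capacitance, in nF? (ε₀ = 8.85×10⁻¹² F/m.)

A = (0.0943 m)² = 8.89×10⁻³ m².
C = κε₀A/d = 10.9 × 8.85×10⁻¹² × 8.89×10⁻³ / 4.37×10⁻⁴ = 1.96×10⁻⁹ F.

C ≈ 1.96 nF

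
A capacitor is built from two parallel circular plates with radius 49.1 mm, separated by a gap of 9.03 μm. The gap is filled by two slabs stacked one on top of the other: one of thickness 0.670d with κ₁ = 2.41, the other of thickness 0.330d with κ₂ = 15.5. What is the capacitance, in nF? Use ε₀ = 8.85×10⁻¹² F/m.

A = π(49.1 mm)² = 7.57×10⁻³ m².
Stacked slabs ⇒ two capacitors in series, each with the full plate area.
C₁ = κ₁ε₀A/d₁ = 2.41 × 8.85×10⁻¹² × 7.57×10⁻³ / 6.05×10⁻⁶ = 2.67×10⁻⁸ F.
C₂ = κ₂ε₀A/d₂ = 15.5 × 8.85×10⁻¹² × 7.57×10⁻³ / 2.98×10⁻⁶ = 3.49×10⁻⁷ F.
C = (1/C₁ + 1/C₂)⁻¹ = 2.48×10⁻⁸ F.

24.8 nF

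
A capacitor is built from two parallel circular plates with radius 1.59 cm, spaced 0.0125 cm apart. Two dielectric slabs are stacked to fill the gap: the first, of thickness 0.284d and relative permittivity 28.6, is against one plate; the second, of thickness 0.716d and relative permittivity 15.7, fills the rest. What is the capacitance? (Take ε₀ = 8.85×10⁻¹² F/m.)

1.01 nF

A = π(1.59 cm)² = 7.94×10⁻⁴ m².
Stacked slabs ⇒ two capacitors in series, each with the full plate area.
C₁ = κ₁ε₀A/d₁ = 28.6 × 8.85×10⁻¹² × 7.94×10⁻⁴ / 3.55×10⁻⁵ = 5.66×10⁻⁹ F.
C₂ = κ₂ε₀A/d₂ = 15.7 × 8.85×10⁻¹² × 7.94×10⁻⁴ / 8.95×10⁻⁵ = 1.23×10⁻⁹ F.
C = (1/C₁ + 1/C₂)⁻¹ = 1.01×10⁻⁹ F.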